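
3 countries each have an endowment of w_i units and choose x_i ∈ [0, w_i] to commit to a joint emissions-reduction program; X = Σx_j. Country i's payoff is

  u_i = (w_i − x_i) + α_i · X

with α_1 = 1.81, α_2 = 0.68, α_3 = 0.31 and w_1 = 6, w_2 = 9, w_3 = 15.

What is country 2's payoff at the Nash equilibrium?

13.08

∂u_i/∂x_i = α_i − 1, so country i contributes w_i if α_i > 1, else 0.
α_i > 1 for i ∈ {1}; NE contributions (6, 0, 0), X = 6.
u_2 = (9 − 0) + 0.68·6 = 13.08.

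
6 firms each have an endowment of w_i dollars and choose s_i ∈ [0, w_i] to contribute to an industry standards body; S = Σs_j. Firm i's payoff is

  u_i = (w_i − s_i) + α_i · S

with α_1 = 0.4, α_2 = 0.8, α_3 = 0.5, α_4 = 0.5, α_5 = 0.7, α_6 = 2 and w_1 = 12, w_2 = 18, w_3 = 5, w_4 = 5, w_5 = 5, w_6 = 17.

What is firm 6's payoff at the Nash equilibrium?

34

∂u_i/∂s_i = α_i − 1, so firm i contributes w_i if α_i > 1, else 0.
α_i > 1 for i ∈ {6}; NE contributions (0, 0, 0, 0, 0, 17), S = 17.
u_6 = (17 − 17) + 2·17 = 34.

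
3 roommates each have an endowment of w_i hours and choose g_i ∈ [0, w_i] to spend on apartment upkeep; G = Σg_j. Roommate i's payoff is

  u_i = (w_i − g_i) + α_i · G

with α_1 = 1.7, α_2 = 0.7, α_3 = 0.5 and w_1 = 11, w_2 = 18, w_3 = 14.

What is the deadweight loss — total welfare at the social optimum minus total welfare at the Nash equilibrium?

60.8

∂u_i/∂g_i = α_i − 1, so roommate i contributes w_i if α_i > 1, else 0.
α_i > 1 for i ∈ {1}; NE contributions (11, 0, 0), G = 11.
W^NE = Σw_i − G^NE + (Σα_i)·G^NE = 43 + 1.9·11 = 63.9.
Planner: ∂(Σu_j)/∂g_i = Σα_j − 1 = 1.9 > 0, so everyone contributes w_i; G^SO = 43, W^SO = 43 + 1.9·43 = 124.7.
Deadweight loss = 60.8.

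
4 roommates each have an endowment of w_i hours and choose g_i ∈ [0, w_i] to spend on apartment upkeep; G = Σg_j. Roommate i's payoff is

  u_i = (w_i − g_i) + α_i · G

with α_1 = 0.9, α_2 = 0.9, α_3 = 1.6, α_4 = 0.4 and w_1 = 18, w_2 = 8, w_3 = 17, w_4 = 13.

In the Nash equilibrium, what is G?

∂u_i/∂g_i = α_i − 1, so roommate i contributes w_i if α_i > 1, else 0.
α_i > 1 for i ∈ {3}; NE contributions (0, 0, 17, 0), G = 17.

17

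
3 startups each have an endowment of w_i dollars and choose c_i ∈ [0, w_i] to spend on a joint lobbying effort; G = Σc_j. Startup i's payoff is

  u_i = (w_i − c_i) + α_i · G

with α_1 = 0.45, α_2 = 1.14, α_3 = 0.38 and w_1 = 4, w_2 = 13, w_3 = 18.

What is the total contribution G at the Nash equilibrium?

∂u_i/∂c_i = α_i − 1, so startup i contributes w_i if α_i > 1, else 0.
α_i > 1 for i ∈ {2}; NE contributions (0, 13, 0), G = 13.

13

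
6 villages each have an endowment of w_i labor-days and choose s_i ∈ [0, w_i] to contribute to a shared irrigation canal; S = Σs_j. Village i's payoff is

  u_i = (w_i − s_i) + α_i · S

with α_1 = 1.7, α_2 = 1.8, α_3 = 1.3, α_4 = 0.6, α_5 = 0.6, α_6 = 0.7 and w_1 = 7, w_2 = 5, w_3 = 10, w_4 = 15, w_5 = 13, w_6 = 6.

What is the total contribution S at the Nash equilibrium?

22

∂u_i/∂s_i = α_i − 1, so village i contributes w_i if α_i > 1, else 0.
α_i > 1 for i ∈ {1, 2, 3}; NE contributions (7, 5, 10, 0, 0, 0), S = 22.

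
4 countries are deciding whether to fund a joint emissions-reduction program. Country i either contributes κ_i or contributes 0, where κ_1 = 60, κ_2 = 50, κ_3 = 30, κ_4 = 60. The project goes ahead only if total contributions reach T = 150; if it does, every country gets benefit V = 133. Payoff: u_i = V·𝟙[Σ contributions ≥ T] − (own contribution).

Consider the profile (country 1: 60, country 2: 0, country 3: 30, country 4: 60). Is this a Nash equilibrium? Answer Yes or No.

Yes

Total = 150 ≥ 150: provided.
Country 1 (pledges 60, payoff 73): dropping to 0 → total 90, payoff 0. No gain.
Country 2 (pledges 0, payoff 133): pledging 50 → total 200, payoff 83. No gain.
Country 3 (pledges 30, payoff 103): dropping to 0 → total 120, payoff 0. No gain.
Country 4 (pledges 60, payoff 73): dropping to 0 → total 90, payoff 0. No gain.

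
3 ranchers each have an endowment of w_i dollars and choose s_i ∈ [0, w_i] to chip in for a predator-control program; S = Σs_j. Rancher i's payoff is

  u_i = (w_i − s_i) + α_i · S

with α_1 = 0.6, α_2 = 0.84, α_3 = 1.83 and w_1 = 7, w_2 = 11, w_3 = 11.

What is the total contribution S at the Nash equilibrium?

∂u_i/∂s_i = α_i − 1, so rancher i contributes w_i if α_i > 1, else 0.
α_i > 1 for i ∈ {3}; NE contributions (0, 0, 11), S = 11.

11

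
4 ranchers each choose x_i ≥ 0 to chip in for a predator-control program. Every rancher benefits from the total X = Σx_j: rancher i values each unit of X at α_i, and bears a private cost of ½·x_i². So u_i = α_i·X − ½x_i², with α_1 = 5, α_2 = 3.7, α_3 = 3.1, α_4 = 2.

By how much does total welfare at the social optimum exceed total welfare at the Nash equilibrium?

216.59

Rancher i's FOC: ∂u_i/∂x_i = α_i − x_i = 0, so x_i* = α_i.
NE contributions = (5, 3.7, 3.1, 2); X = 13.8.
W^NE = (Σα)·X − ½Σα_i² = 13.8² − ½·52.3 = 164.29.
Planner sets x_i = Σα_j = 13.8 for every i, so X^SO = 4·13.8 = 55.2.
W^SO = (Σα)·X^SO − ½·4·(Σα)² = (4/2)·13.8² = 380.88.
Deadweight loss = W^SO − W^NE = 216.59.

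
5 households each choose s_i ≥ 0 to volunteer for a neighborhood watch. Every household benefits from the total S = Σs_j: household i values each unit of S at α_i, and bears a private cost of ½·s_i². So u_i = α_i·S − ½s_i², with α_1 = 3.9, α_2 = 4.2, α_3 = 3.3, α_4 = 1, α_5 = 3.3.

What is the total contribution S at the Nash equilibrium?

Household i's FOC: ∂u_i/∂s_i = α_i − s_i = 0, so s_i* = α_i.
NE contributions = (3.9, 4.2, 3.3, 1, 3.3); S = 15.7.

15.7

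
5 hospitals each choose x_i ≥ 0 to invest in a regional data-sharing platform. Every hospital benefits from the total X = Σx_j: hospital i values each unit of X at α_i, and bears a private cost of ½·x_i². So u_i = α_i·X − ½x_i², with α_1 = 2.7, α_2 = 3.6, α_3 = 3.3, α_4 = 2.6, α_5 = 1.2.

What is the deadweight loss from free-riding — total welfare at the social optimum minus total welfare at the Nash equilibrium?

289.01

Hospital i's FOC: ∂u_i/∂x_i = α_i − x_i = 0, so x_i* = α_i.
NE contributions = (2.7, 3.6, 3.3, 2.6, 1.2); X = 13.4.
W^NE = (Σα)·X − ½Σα_i² = 13.4² − ½·39.34 = 159.89.
Planner sets x_i = Σα_j = 13.4 for every i, so X^SO = 5·13.4 = 67.
W^SO = (Σα)·X^SO − ½·5·(Σα)² = (5/2)·13.4² = 448.9.
Deadweight loss = W^SO − W^NE = 289.01.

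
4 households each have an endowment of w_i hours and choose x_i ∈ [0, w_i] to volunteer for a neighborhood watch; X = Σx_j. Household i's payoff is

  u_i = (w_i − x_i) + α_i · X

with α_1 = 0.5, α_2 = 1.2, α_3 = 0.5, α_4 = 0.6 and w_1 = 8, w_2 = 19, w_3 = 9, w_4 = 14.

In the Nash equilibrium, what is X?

19

∂u_i/∂x_i = α_i − 1, so household i contributes w_i if α_i > 1, else 0.
α_i > 1 for i ∈ {2}; NE contributions (0, 19, 0, 0), X = 19.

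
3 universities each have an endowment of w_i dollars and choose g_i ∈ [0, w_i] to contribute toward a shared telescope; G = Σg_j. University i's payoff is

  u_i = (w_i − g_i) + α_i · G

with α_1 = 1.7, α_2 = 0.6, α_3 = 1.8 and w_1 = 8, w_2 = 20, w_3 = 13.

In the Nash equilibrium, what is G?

21

∂u_i/∂g_i = α_i − 1, so university i contributes w_i if α_i > 1, else 0.
α_i > 1 for i ∈ {1, 3}; NE contributions (8, 0, 13), G = 21.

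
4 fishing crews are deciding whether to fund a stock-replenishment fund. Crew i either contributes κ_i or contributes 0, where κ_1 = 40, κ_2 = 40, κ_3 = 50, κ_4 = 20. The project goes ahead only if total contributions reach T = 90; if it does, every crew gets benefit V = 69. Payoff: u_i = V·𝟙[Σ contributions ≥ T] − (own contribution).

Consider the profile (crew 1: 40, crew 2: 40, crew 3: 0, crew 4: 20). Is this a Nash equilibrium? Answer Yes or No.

Total = 100 ≥ 90: provided.
Crew 1 (pledges 40, payoff 29): dropping to 0 → total 60, payoff 0. No gain.
Crew 2 (pledges 40, payoff 29): dropping to 0 → total 60, payoff 0. No gain.
Crew 3 (pledges 0, payoff 69): pledging 50 → total 150, payoff 19. No gain.
Crew 4 (pledges 20, payoff 49): dropping to 0 → total 80, payoff 0. No gain.

Yes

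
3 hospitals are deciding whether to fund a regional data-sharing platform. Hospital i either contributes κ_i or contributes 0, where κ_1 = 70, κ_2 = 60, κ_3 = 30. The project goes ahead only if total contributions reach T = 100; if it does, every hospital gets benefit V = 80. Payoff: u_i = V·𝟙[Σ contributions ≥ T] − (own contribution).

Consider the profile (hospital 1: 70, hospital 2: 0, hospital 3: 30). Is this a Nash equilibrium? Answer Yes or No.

Yes

Total = 100 ≥ 100: provided.
Hospital 1 (pledges 70, payoff 10): dropping to 0 → total 30, payoff 0. No gain.
Hospital 2 (pledges 0, payoff 80): pledging 60 → total 160, payoff 20. No gain.
Hospital 3 (pledges 30, payoff 50): dropping to 0 → total 70, payoff 0. No gain.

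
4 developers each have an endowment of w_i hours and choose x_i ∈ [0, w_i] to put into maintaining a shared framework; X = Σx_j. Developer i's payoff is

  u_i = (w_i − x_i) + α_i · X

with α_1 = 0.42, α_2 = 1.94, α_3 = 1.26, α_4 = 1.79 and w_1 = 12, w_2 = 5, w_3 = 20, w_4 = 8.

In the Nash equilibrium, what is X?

∂u_i/∂x_i = α_i − 1, so developer i contributes w_i if α_i > 1, else 0.
α_i > 1 for i ∈ {2, 3, 4}; NE contributions (0, 5, 20, 8), X = 33.

33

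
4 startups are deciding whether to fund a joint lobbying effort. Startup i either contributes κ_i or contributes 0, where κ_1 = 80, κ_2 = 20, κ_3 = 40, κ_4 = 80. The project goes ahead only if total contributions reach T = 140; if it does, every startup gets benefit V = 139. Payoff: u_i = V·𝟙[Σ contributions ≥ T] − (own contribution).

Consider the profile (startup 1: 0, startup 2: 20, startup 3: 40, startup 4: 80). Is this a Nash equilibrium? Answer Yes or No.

Yes

Total = 140 ≥ 140: provided.
Startup 1 (pledges 0, payoff 139): pledging 80 → total 220, payoff 59. No gain.
Startup 2 (pledges 20, payoff 119): dropping to 0 → total 120, payoff 0. No gain.
Startup 3 (pledges 40, payoff 99): dropping to 0 → total 100, payoff 0. No gain.
Startup 4 (pledges 80, payoff 59): dropping to 0 → total 60, payoff 0. No gain.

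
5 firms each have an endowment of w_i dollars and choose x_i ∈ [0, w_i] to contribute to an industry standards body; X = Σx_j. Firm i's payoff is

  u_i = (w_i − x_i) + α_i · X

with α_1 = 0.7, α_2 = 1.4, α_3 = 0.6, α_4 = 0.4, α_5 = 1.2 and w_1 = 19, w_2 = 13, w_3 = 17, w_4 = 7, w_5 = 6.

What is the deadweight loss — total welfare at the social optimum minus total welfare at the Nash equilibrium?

141.9

∂u_i/∂x_i = α_i − 1, so firm i contributes w_i if α_i > 1, else 0.
α_i > 1 for i ∈ {2, 5}; NE contributions (0, 13, 0, 0, 6), X = 19.
W^NE = Σw_i − X^NE + (Σα_i)·X^NE = 62 + 3.3·19 = 124.7.
Planner: ∂(Σu_j)/∂x_i = Σα_j − 1 = 3.3 > 0, so everyone contributes w_i; X^SO = 62, W^SO = 62 + 3.3·62 = 266.6.
Deadweight loss = 141.9.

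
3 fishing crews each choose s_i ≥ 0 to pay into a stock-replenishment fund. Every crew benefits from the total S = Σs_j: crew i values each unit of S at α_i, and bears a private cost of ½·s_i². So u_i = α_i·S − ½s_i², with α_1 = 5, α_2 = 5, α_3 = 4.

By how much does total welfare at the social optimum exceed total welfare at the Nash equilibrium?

131

Crew i's FOC: ∂u_i/∂s_i = α_i − s_i = 0, so s_i* = α_i.
NE contributions = (5, 5, 4); S = 14.
W^NE = (Σα)·S − ½Σα_i² = 14² − ½·66 = 163.
Planner sets s_i = Σα_j = 14 for every i, so S^SO = 3·14 = 42.
W^SO = (Σα)·S^SO − ½·3·(Σα)² = (3/2)·14² = 294.
Deadweight loss = W^SO − W^NE = 131.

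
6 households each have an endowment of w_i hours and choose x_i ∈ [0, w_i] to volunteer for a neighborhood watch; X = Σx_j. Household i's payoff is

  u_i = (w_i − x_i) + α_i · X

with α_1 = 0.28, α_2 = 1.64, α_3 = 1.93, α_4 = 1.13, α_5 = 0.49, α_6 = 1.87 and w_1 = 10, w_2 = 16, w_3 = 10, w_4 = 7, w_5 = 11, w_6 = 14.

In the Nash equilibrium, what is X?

47

∂u_i/∂x_i = α_i − 1, so household i contributes w_i if α_i > 1, else 0.
α_i > 1 for i ∈ {2, 3, 4, 6}; NE contributions (0, 16, 10, 7, 0, 14), X = 47.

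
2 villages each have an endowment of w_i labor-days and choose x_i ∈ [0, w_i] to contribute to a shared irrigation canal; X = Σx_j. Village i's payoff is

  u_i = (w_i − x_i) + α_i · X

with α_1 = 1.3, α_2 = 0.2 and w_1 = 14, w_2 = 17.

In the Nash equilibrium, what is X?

∂u_i/∂x_i = α_i − 1, so village i contributes w_i if α_i > 1, else 0.
α_i > 1 for i ∈ {1}; NE contributions (14, 0), X = 14.

14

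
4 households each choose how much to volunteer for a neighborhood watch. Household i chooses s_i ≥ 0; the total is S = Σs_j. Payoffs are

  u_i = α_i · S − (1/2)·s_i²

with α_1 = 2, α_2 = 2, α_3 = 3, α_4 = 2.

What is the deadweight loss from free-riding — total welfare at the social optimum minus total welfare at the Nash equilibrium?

Household i's FOC: ∂u_i/∂s_i = α_i − s_i = 0, so s_i* = α_i.
NE contributions = (2, 2, 3, 2); S = 9.
W^NE = (Σα)·S − ½Σα_i² = 9² − ½·21 = 70.5.
Planner sets s_i = Σα_j = 9 for every i, so S^SO = 4·9 = 36.
W^SO = (Σα)·S^SO − ½·4·(Σα)² = (4/2)·9² = 162.
Deadweight loss = W^SO − W^NE = 91.5.

91.5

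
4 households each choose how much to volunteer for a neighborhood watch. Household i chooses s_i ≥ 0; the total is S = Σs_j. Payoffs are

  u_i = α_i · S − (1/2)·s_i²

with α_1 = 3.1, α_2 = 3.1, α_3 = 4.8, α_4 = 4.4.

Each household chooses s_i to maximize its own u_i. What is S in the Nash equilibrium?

Household i's FOC: ∂u_i/∂s_i = α_i − s_i = 0, so s_i* = α_i.
NE contributions = (3.1, 3.1, 4.8, 4.4); S = 15.4.

15.4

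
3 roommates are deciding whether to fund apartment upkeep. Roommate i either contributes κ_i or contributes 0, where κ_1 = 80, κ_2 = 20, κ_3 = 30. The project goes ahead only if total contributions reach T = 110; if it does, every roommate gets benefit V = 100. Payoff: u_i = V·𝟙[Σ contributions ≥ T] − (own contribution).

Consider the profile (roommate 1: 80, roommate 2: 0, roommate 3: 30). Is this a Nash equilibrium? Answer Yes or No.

Yes

Total = 110 ≥ 110: provided.
Roommate 1 (pledges 80, payoff 20): dropping to 0 → total 30, payoff 0. No gain.
Roommate 2 (pledges 0, payoff 100): pledging 20 → total 130, payoff 80. No gain.
Roommate 3 (pledges 30, payoff 70): dropping to 0 → total 80, payoff 0. No gain.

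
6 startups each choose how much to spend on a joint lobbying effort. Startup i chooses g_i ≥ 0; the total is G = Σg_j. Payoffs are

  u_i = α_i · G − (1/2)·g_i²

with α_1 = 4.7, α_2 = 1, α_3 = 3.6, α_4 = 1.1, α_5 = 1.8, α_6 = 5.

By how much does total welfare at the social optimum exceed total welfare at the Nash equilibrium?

Startup i's FOC: ∂u_i/∂g_i = α_i − g_i = 0, so g_i* = α_i.
NE contributions = (4.7, 1, 3.6, 1.1, 1.8, 5); G = 17.2.
W^NE = (Σα)·G − ½Σα_i² = 17.2² − ½·65.5 = 263.09.
Planner sets g_i = Σα_j = 17.2 for every i, so G^SO = 6·17.2 = 103.2.
W^SO = (Σα)·G^SO − ½·6·(Σα)² = (6/2)·17.2² = 887.52.
Deadweight loss = W^SO − W^NE = 624.43.

624.43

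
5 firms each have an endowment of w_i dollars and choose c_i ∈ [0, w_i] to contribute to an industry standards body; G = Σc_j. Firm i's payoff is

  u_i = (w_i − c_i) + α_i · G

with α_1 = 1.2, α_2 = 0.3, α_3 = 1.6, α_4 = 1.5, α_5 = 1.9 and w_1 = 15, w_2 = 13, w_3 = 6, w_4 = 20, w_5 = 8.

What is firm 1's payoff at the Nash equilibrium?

58.8

∂u_i/∂c_i = α_i − 1, so firm i contributes w_i if α_i > 1, else 0.
α_i > 1 for i ∈ {1, 3, 4, 5}; NE contributions (15, 0, 6, 20, 8), G = 49.
u_1 = (15 − 15) + 1.2·49 = 58.8.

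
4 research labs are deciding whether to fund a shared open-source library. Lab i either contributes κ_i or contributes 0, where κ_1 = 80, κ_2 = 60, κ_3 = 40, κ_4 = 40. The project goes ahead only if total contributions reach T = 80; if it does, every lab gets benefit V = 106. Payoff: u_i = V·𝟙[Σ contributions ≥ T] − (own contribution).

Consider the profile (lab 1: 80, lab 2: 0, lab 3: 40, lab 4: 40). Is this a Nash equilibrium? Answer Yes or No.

No

Total = 160 ≥ 80: provided.
Lab 1 (pledges 80, payoff 26): dropping to 0 → total 80, payoff 106. Profitable deviation.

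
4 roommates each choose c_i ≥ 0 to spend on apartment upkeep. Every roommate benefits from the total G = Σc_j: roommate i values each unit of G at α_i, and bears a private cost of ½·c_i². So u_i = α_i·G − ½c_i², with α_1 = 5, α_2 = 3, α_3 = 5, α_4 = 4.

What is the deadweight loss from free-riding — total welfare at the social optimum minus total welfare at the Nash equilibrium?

Roommate i's FOC: ∂u_i/∂c_i = α_i − c_i = 0, so c_i* = α_i.
NE contributions = (5, 3, 5, 4); G = 17.
W^NE = (Σα)·G − ½Σα_i² = 17² − ½·75 = 251.5.
Planner sets c_i = Σα_j = 17 for every i, so G^SO = 4·17 = 68.
W^SO = (Σα)·G^SO − ½·4·(Σα)² = (4/2)·17² = 578.
Deadweight loss = W^SO − W^NE = 326.5.

326.5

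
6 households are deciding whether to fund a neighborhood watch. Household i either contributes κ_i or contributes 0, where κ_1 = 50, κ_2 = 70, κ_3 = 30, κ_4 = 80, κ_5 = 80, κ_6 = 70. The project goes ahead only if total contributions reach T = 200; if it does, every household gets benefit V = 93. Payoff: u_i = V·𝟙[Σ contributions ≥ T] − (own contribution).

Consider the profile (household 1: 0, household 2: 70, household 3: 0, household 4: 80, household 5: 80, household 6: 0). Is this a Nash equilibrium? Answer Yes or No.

Total = 230 ≥ 200: provided.
Household 1 (pledges 0, payoff 93): pledging 50 → total 280, payoff 43. No gain.
Household 2 (pledges 70, payoff 23): dropping to 0 → total 160, payoff 0. No gain.
Household 3 (pledges 0, payoff 93): pledging 30 → total 260, payoff 63. No gain.
Household 4 (pledges 80, payoff 13): dropping to 0 → total 150, payoff 0. No gain.
Household 5 (pledges 80, payoff 13): dropping to 0 → total 150, payoff 0. No gain.
Household 6 (pledges 0, payoff 93): pledging 70 → total 300, payoff 23. No gain.

Yes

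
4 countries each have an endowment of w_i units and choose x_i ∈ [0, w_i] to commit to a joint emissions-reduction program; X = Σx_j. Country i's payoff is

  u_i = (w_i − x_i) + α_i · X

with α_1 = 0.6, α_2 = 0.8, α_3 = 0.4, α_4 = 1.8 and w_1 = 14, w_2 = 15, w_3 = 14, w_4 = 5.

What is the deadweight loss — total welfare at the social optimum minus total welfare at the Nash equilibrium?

∂u_i/∂x_i = α_i − 1, so country i contributes w_i if α_i > 1, else 0.
α_i > 1 for i ∈ {4}; NE contributions (0, 0, 0, 5), X = 5.
W^NE = Σw_i − X^NE + (Σα_i)·X^NE = 48 + 2.6·5 = 61.
Planner: ∂(Σu_j)/∂x_i = Σα_j − 1 = 2.6 > 0, so everyone contributes w_i; X^SO = 48, W^SO = 48 + 2.6·48 = 172.8.
Deadweight loss = 111.8.

111.8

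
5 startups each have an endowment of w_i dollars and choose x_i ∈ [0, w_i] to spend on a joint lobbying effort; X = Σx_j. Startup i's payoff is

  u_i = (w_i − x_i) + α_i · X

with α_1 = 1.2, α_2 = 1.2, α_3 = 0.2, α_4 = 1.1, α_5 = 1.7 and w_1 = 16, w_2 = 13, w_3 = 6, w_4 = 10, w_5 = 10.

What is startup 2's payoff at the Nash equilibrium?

∂u_i/∂x_i = α_i − 1, so startup i contributes w_i if α_i > 1, else 0.
α_i > 1 for i ∈ {1, 2, 4, 5}; NE contributions (16, 13, 0, 10, 10), X = 49.
u_2 = (13 − 13) + 1.2·49 = 58.8.

58.8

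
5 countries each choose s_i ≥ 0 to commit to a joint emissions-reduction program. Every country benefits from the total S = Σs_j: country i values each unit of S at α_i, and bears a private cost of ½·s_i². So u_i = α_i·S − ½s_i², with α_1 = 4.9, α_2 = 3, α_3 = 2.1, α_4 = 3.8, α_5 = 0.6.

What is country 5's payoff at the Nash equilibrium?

Country i's FOC: ∂u_i/∂s_i = α_i − s_i = 0, so s_i* = α_i.
NE contributions = (4.9, 3, 2.1, 3.8, 0.6); S = 14.4.
u_5 = α_5·S − ½·(s_5)² = 0.6·14.4 − ½·0.6² = 8.46.

8.46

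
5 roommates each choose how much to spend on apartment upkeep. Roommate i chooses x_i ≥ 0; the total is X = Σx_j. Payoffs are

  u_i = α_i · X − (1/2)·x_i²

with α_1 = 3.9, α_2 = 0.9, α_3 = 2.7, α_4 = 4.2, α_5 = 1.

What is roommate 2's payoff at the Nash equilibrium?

Roommate i's FOC: ∂u_i/∂x_i = α_i − x_i = 0, so x_i* = α_i.
NE contributions = (3.9, 0.9, 2.7, 4.2, 1); X = 12.7.
u_2 = α_2·X − ½·(x_2)² = 0.9·12.7 − ½·0.9² = 11.025.

11.025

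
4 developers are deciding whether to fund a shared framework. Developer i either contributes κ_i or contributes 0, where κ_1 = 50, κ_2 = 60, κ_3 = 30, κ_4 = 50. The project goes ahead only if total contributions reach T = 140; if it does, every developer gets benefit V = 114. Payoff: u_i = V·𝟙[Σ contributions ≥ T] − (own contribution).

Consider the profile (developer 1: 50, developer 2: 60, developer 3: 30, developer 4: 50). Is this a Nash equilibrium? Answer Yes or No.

No

Total = 190 ≥ 140: provided.
Developer 1 (pledges 50, payoff 64): dropping to 0 → total 140, payoff 114. Profitable deviation.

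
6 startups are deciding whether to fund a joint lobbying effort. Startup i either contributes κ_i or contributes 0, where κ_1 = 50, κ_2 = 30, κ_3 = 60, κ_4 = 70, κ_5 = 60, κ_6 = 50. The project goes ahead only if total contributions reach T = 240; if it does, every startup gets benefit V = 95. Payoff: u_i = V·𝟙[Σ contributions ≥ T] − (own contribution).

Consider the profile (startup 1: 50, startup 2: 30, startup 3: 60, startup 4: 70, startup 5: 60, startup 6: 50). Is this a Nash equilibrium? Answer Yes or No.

Total = 320 ≥ 240: provided.
Startup 1 (pledges 50, payoff 45): dropping to 0 → total 270, payoff 95. Profitable deviation.

No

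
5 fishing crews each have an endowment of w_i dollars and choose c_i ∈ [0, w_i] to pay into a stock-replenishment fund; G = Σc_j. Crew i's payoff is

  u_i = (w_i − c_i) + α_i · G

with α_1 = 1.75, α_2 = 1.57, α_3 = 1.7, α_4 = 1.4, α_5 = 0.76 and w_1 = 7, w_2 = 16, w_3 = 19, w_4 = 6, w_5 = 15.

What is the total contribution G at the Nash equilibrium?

48

∂u_i/∂c_i = α_i − 1, so crew i contributes w_i if α_i > 1, else 0.
α_i > 1 for i ∈ {1, 2, 3, 4}; NE contributions (7, 16, 19, 6, 0), G = 48.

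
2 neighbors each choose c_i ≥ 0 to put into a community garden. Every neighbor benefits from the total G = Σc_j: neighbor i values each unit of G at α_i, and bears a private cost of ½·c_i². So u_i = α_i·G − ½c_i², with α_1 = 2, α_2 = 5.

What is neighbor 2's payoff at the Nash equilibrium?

Neighbor i's FOC: ∂u_i/∂c_i = α_i − c_i = 0, so c_i* = α_i.
NE contributions = (2, 5); G = 7.
u_2 = α_2·G − ½·(c_2)² = 5·7 − ½·5² = 22.5.

22.5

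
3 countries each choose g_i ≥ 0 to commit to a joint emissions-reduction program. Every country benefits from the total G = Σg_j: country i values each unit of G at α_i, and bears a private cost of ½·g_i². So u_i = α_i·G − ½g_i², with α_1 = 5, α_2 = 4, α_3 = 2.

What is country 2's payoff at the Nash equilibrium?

Country i's FOC: ∂u_i/∂g_i = α_i − g_i = 0, so g_i* = α_i.
NE contributions = (5, 4, 2); G = 11.
u_2 = α_2·G − ½·(g_2)² = 4·11 − ½·4² = 36.

36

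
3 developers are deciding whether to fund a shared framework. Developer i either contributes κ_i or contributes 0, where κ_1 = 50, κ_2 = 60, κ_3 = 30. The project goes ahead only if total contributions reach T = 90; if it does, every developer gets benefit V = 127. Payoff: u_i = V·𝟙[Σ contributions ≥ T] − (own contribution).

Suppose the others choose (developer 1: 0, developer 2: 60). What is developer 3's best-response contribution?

30

Others' total = 60. Contributing 30 brings total to 90 ≥ 90: gain V − κ_3 = 97.
Best response: 30.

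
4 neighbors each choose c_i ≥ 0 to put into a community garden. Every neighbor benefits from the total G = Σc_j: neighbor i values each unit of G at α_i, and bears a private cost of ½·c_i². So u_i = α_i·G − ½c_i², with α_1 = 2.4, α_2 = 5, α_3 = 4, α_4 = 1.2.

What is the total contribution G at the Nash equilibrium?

Neighbor i's FOC: ∂u_i/∂c_i = α_i − c_i = 0, so c_i* = α_i.
NE contributions = (2.4, 5, 4, 1.2); G = 12.6.

12.6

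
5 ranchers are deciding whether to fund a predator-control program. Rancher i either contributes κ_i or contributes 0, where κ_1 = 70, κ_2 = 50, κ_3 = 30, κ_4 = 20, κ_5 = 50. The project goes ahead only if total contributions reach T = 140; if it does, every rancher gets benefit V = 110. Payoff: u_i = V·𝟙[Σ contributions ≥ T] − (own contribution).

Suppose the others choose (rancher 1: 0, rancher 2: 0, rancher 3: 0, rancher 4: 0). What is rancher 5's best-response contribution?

0

Others' total = 0. Even contributing 50 gives 50 < 140: no benefit either way.
Best response: 0.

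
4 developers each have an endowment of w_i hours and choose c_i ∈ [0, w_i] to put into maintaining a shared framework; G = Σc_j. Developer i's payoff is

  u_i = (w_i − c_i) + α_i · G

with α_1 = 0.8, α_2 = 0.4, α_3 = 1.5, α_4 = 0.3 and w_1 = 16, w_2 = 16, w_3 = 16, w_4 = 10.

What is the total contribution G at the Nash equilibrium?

16

∂u_i/∂c_i = α_i − 1, so developer i contributes w_i if α_i > 1, else 0.
α_i > 1 for i ∈ {3}; NE contributions (0, 0, 16, 0), G = 16.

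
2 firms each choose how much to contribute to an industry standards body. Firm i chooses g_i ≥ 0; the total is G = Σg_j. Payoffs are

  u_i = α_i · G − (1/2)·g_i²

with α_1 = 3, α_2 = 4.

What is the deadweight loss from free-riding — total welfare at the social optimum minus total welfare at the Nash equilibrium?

12.5

Firm i's FOC: ∂u_i/∂g_i = α_i − g_i = 0, so g_i* = α_i.
NE contributions = (3, 4); G = 7.
W^NE = (Σα)·G − ½Σα_i² = 7² − ½·25 = 36.5.
Planner sets g_i = Σα_j = 7 for every i, so G^SO = 2·7 = 14.
W^SO = (Σα)·G^SO − ½·2·(Σα)² = (2/2)·7² = 49.
Deadweight loss = W^SO − W^NE = 12.5.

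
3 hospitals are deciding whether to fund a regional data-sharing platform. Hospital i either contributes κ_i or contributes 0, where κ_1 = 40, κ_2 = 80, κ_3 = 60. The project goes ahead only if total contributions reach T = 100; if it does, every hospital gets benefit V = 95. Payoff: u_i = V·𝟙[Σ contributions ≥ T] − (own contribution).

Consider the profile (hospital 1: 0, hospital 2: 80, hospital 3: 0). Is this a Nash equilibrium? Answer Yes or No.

No

Total = 80 < 100: not provided.
Hospital 1 (pledges 0, payoff 0): pledging 40 → total 120, payoff 55. Profitable deviation.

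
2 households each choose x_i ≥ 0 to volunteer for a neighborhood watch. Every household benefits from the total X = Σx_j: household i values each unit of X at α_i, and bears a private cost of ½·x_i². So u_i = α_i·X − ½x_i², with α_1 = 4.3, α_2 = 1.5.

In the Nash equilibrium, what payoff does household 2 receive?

7.575

Household i's FOC: ∂u_i/∂x_i = α_i − x_i = 0, so x_i* = α_i.
NE contributions = (4.3, 1.5); X = 5.8.
u_2 = α_2·X − ½·(x_2)² = 1.5·5.8 − ½·1.5² = 7.575.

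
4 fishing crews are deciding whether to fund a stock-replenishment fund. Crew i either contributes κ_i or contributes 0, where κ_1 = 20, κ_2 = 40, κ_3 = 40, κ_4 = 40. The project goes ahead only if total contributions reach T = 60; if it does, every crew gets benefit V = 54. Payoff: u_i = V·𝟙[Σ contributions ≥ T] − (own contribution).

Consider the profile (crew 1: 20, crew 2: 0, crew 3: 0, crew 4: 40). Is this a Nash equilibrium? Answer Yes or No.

Total = 60 ≥ 60: provided.
Crew 1 (pledges 20, payoff 34): dropping to 0 → total 40, payoff 0. No gain.
Crew 2 (pledges 0, payoff 54): pledging 40 → total 100, payoff 14. No gain.
Crew 3 (pledges 0, payoff 54): pledging 40 → total 100, payoff 14. No gain.
Crew 4 (pledges 40, payoff 14): dropping to 0 → total 20, payoff 0. No gain.

Yes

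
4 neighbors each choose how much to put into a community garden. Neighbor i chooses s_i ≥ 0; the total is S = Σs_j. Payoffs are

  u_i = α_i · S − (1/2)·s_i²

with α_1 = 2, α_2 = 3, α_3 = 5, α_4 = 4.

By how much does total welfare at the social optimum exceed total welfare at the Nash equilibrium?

Neighbor i's FOC: ∂u_i/∂s_i = α_i − s_i = 0, so s_i* = α_i.
NE contributions = (2, 3, 5, 4); S = 14.
W^NE = (Σα)·S − ½Σα_i² = 14² − ½·54 = 169.
Planner sets s_i = Σα_j = 14 for every i, so S^SO = 4·14 = 56.
W^SO = (Σα)·S^SO − ½·4·(Σα)² = (4/2)·14² = 392.
Deadweight loss = W^SO − W^NE = 223.

223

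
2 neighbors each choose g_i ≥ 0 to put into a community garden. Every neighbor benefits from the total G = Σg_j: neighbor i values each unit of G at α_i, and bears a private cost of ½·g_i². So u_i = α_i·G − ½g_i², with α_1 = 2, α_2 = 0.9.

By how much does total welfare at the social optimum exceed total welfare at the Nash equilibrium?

2.405

Neighbor i's FOC: ∂u_i/∂g_i = α_i − g_i = 0, so g_i* = α_i.
NE contributions = (2, 0.9); G = 2.9.
W^NE = (Σα)·G − ½Σα_i² = 2.9² − ½·4.81 = 6.005.
Planner sets g_i = Σα_j = 2.9 for every i, so G^SO = 2·2.9 = 5.8.
W^SO = (Σα)·G^SO − ½·2·(Σα)² = (2/2)·2.9² = 8.41.
Deadweight loss = W^SO − W^NE = 2.405.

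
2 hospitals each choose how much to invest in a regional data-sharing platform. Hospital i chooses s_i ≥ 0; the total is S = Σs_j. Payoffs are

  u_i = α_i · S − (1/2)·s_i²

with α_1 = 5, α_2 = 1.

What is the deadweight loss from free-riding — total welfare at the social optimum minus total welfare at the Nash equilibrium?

13

Hospital i's FOC: ∂u_i/∂s_i = α_i − s_i = 0, so s_i* = α_i.
NE contributions = (5, 1); S = 6.
W^NE = (Σα)·S − ½Σα_i² = 6² − ½·26 = 23.
Planner sets s_i = Σα_j = 6 for every i, so S^SO = 2·6 = 12.
W^SO = (Σα)·S^SO − ½·2·(Σα)² = (2/2)·6² = 36.
Deadweight loss = W^SO − W^NE = 13.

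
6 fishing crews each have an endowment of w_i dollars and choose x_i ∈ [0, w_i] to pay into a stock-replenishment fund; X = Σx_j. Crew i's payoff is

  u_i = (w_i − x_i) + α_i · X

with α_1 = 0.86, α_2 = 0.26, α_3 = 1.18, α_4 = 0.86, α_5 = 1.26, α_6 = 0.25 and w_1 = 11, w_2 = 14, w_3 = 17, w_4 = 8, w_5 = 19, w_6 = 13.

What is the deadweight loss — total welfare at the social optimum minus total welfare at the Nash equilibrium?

∂u_i/∂x_i = α_i − 1, so crew i contributes w_i if α_i > 1, else 0.
α_i > 1 for i ∈ {3, 5}; NE contributions (0, 0, 17, 0, 19, 0), X = 36.
W^NE = Σw_i − X^NE + (Σα_i)·X^NE = 82 + 3.67·36 = 214.12.
Planner: ∂(Σu_j)/∂x_i = Σα_j − 1 = 3.67 > 0, so everyone contributes w_i; X^SO = 82, W^SO = 82 + 3.67·82 = 382.94.
Deadweight loss = 168.82.

168.82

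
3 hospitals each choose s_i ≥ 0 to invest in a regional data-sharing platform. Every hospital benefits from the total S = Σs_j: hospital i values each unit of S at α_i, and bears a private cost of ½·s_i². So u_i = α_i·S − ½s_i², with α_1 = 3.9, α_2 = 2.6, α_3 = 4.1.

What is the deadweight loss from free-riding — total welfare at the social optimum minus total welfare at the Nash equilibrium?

75.57

Hospital i's FOC: ∂u_i/∂s_i = α_i − s_i = 0, so s_i* = α_i.
NE contributions = (3.9, 2.6, 4.1); S = 10.6.
W^NE = (Σα)·S − ½Σα_i² = 10.6² − ½·38.78 = 92.97.
Planner sets s_i = Σα_j = 10.6 for every i, so S^SO = 3·10.6 = 31.8.
W^SO = (Σα)·S^SO − ½·3·(Σα)² = (3/2)·10.6² = 168.54.
Deadweight loss = W^SO − W^NE = 75.57.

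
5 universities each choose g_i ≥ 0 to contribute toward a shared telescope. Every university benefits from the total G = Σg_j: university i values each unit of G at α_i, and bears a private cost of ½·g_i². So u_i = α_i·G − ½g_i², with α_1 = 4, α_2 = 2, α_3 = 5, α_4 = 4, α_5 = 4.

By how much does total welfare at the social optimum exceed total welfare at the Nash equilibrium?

580

University i's FOC: ∂u_i/∂g_i = α_i − g_i = 0, so g_i* = α_i.
NE contributions = (4, 2, 5, 4, 4); G = 19.
W^NE = (Σα)·G − ½Σα_i² = 19² − ½·77 = 322.5.
Planner sets g_i = Σα_j = 19 for every i, so G^SO = 5·19 = 95.
W^SO = (Σα)·G^SO − ½·5·(Σα)² = (5/2)·19² = 902.5.
Deadweight loss = W^SO − W^NE = 580.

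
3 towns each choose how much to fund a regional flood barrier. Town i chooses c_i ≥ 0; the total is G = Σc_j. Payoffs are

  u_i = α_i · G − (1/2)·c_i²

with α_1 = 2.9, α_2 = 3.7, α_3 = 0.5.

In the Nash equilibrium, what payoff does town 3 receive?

3.425

Town i's FOC: ∂u_i/∂c_i = α_i − c_i = 0, so c_i* = α_i.
NE contributions = (2.9, 3.7, 0.5); G = 7.1.
u_3 = α_3·G − ½·(c_3)² = 0.5·7.1 − ½·0.5² = 3.425.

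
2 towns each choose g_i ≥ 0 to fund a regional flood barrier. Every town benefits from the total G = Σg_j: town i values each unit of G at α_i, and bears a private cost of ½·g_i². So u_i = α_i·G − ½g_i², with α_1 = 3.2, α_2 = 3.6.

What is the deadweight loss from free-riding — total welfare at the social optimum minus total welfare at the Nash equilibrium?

11.6

Town i's FOC: ∂u_i/∂g_i = α_i − g_i = 0, so g_i* = α_i.
NE contributions = (3.2, 3.6); G = 6.8.
W^NE = (Σα)·G − ½Σα_i² = 6.8² − ½·23.2 = 34.64.
Planner sets g_i = Σα_j = 6.8 for every i, so G^SO = 2·6.8 = 13.6.
W^SO = (Σα)·G^SO − ½·2·(Σα)² = (2/2)·6.8² = 46.24.
Deadweight loss = W^SO − W^NE = 11.6.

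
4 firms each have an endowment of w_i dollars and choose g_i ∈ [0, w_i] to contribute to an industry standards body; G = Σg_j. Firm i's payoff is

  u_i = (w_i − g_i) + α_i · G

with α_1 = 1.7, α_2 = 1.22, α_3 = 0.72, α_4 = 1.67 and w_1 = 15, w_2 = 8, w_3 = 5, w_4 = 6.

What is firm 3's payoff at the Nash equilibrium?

25.88

∂u_i/∂g_i = α_i − 1, so firm i contributes w_i if α_i > 1, else 0.
α_i > 1 for i ∈ {1, 2, 4}; NE contributions (15, 8, 0, 6), G = 29.
u_3 = (5 − 0) + 0.72·29 = 25.88.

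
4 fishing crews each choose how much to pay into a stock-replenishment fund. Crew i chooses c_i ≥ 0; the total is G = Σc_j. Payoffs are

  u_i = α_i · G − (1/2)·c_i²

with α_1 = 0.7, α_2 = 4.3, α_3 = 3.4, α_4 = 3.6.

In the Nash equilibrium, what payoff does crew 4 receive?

36.72

Crew i's FOC: ∂u_i/∂c_i = α_i − c_i = 0, so c_i* = α_i.
NE contributions = (0.7, 4.3, 3.4, 3.6); G = 12.
u_4 = α_4·G − ½·(c_4)² = 3.6·12 − ½·3.6² = 36.72.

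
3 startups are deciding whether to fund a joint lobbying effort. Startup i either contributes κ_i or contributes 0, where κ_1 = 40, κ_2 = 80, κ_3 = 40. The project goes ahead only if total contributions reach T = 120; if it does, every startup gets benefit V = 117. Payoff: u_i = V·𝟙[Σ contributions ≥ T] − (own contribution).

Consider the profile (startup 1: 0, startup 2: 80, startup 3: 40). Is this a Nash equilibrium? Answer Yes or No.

Yes

Total = 120 ≥ 120: provided.
Startup 1 (pledges 0, payoff 117): pledging 40 → total 160, payoff 77. No gain.
Startup 2 (pledges 80, payoff 37): dropping to 0 → total 40, payoff 0. No gain.
Startup 3 (pledges 40, payoff 77): dropping to 0 → total 80, payoff 0. No gain.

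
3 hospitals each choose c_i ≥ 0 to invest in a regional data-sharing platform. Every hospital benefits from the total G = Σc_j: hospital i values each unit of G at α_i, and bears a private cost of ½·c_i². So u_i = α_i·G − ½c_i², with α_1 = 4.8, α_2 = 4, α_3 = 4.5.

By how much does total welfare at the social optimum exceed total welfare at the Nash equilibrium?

Hospital i's FOC: ∂u_i/∂c_i = α_i − c_i = 0, so c_i* = α_i.
NE contributions = (4.8, 4, 4.5); G = 13.3.
W^NE = (Σα)·G − ½Σα_i² = 13.3² − ½·59.29 = 147.245.
Planner sets c_i = Σα_j = 13.3 for every i, so G^SO = 3·13.3 = 39.9.
W^SO = (Σα)·G^SO − ½·3·(Σα)² = (3/2)·13.3² = 265.335.
Deadweight loss = W^SO − W^NE = 118.09.

118.09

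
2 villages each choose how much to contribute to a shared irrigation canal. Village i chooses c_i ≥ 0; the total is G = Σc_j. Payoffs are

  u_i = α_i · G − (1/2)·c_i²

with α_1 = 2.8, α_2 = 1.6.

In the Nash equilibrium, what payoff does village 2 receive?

5.76

Village i's FOC: ∂u_i/∂c_i = α_i − c_i = 0, so c_i* = α_i.
NE contributions = (2.8, 1.6); G = 4.4.
u_2 = α_2·G − ½·(c_2)² = 1.6·4.4 − ½·1.6² = 5.76.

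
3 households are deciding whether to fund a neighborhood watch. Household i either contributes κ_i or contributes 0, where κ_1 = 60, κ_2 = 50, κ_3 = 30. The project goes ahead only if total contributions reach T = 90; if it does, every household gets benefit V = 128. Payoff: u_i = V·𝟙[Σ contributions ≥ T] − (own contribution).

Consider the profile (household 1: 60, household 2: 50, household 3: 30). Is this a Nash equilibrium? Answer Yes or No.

Total = 140 ≥ 90: provided.
Household 1 (pledges 60, payoff 68): dropping to 0 → total 80, payoff 0. No gain.
Household 2 (pledges 50, payoff 78): dropping to 0 → total 90, payoff 128. Profitable deviation.

No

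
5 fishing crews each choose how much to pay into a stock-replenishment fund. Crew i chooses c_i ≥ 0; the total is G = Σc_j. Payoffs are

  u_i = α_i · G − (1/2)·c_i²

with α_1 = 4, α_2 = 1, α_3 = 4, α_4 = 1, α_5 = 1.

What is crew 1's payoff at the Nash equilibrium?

Crew i's FOC: ∂u_i/∂c_i = α_i − c_i = 0, so c_i* = α_i.
NE contributions = (4, 1, 4, 1, 1); G = 11.
u_1 = α_1·G − ½·(c_1)² = 4·11 − ½·4² = 36.

36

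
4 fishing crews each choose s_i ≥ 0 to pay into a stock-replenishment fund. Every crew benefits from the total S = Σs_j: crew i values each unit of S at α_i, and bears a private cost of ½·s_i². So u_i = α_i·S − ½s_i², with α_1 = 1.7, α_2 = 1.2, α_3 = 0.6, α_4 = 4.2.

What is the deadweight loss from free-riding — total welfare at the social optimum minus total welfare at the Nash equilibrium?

70.455

Crew i's FOC: ∂u_i/∂s_i = α_i − s_i = 0, so s_i* = α_i.
NE contributions = (1.7, 1.2, 0.6, 4.2); S = 7.7.
W^NE = (Σα)·S − ½Σα_i² = 7.7² − ½·22.33 = 48.125.
Planner sets s_i = Σα_j = 7.7 for every i, so S^SO = 4·7.7 = 30.8.
W^SO = (Σα)·S^SO − ½·4·(Σα)² = (4/2)·7.7² = 118.58.
Deadweight loss = W^SO − W^NE = 70.455.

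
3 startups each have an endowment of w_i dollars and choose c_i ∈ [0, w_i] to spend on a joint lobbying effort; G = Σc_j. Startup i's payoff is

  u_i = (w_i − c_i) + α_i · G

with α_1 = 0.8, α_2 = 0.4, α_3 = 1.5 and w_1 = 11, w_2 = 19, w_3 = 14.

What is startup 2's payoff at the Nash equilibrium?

∂u_i/∂c_i = α_i − 1, so startup i contributes w_i if α_i > 1, else 0.
α_i > 1 for i ∈ {3}; NE contributions (0, 0, 14), G = 14.
u_2 = (19 − 0) + 0.4·14 = 24.6.

24.6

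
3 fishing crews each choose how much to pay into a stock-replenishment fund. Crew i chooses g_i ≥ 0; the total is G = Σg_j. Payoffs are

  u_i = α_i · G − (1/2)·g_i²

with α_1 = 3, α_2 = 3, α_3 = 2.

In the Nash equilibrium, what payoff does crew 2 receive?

19.5

Crew i's FOC: ∂u_i/∂g_i = α_i − g_i = 0, so g_i* = α_i.
NE contributions = (3, 3, 2); G = 8.
u_2 = α_2·G − ½·(g_2)² = 3·8 − ½·3² = 19.5.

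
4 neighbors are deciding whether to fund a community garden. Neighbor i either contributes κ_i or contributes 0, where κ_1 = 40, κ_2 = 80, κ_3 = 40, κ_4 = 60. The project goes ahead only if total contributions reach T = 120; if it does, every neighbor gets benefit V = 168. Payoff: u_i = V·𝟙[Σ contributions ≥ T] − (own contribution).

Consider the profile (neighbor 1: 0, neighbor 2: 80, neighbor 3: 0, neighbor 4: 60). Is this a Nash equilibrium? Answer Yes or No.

Yes

Total = 140 ≥ 120: provided.
Neighbor 1 (pledges 0, payoff 168): pledging 40 → total 180, payoff 128. No gain.
Neighbor 2 (pledges 80, payoff 88): dropping to 0 → total 60, payoff 0. No gain.
Neighbor 3 (pledges 0, payoff 168): pledging 40 → total 180, payoff 128. No gain.
Neighbor 4 (pledges 60, payoff 108): dropping to 0 → total 80, payoff 0. No gain.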